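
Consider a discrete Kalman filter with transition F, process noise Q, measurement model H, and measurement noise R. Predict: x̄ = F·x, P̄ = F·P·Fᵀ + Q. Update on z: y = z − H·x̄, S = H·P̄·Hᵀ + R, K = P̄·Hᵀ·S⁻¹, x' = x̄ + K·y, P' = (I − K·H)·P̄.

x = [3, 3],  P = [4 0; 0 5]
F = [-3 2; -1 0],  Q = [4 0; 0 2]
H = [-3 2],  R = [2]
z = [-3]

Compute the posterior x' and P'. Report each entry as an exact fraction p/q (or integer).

x̄ = F·x = [-3, -3]
P̄ = F·P·Fᵀ + Q = [60 12; 12 6]
y = z − H·x̄ = [-6]
S = H·P̄·Hᵀ + R = [422]
K = P̄·Hᵀ·S⁻¹ = [-78/211; -12/211]
x' = x̄ + K·y = [-165/211, -561/211]
P' = (I − K·H)·P̄ = [492/211 660/211; 660/211 978/211]

x' = [-165/211, -561/211]
P' = [492/211 660/211; 660/211 978/211]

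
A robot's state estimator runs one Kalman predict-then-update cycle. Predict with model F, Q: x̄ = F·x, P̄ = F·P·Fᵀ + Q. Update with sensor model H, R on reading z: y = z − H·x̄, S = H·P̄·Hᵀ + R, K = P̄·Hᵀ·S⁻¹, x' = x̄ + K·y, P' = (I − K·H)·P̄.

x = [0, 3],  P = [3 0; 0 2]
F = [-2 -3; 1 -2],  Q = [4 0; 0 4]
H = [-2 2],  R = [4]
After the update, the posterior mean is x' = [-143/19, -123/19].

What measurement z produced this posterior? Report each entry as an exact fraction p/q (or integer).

x̄ = F·x = [-9, -6]
P̄ = F·P·Fᵀ + Q = [34 6; 6 15]
S = H·P̄·Hᵀ + R = [152]
K = P̄·Hᵀ·S⁻¹ = [-7/19; 9/76]
x' − x̄ = [28/19, -9/19] = K·y
y = (KᵀK)⁻¹·Kᵀ·(x' − x̄) = [-4]
z = y + H·x̄ = [-4] + [6] = [2]

z = [2]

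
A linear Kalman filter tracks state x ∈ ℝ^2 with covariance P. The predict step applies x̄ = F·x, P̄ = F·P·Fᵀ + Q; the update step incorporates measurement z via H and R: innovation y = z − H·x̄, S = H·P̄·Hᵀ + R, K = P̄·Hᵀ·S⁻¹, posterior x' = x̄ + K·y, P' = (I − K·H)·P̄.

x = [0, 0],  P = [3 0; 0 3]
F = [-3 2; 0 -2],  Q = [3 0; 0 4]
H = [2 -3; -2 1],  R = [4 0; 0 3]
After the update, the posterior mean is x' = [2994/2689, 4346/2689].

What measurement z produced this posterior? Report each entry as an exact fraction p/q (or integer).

z = [-3, -1]

x̄ = F·x = [0, 0]
P̄ = F·P·Fᵀ + Q = [42 -12; -12 16]
S = H·P̄·Hᵀ + R = [460 -312; -312 235]
K = P̄·Hᵀ·S⁻¹ = [-438/2689 -1680/2689; -1110/2689 -1016/2689]
x' − x̄ = [2994/2689, 4346/2689] = K·y
y = (KᵀK)⁻¹·Kᵀ·(x' − x̄) = [-3, -1]
z = y + H·x̄ = [-3, -1] + [0, 0] = [-3, -1]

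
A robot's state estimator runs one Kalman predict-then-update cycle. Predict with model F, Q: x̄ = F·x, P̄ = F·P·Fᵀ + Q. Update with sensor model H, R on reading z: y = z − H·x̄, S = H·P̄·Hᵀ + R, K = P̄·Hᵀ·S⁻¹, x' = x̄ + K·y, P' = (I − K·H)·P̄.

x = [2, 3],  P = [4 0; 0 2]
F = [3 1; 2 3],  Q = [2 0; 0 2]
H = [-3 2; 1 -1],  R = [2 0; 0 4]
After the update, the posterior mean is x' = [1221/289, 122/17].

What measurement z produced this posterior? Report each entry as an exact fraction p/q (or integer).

z = [2, -1]

x̄ = F·x = [9, 13]
P̄ = F·P·Fᵀ + Q = [40 30; 30 36]
S = H·P̄·Hᵀ + R = [146 -42; -42 20]
K = P̄·Hᵀ·S⁻¹ = [-195/289 -265/289; -9/17 -24/17]
x' − x̄ = [-1380/289, -99/17] = K·y
y = (KᵀK)⁻¹·Kᵀ·(x' − x̄) = [3, 3]
z = y + H·x̄ = [3, 3] + [-1, -4] = [2, -1]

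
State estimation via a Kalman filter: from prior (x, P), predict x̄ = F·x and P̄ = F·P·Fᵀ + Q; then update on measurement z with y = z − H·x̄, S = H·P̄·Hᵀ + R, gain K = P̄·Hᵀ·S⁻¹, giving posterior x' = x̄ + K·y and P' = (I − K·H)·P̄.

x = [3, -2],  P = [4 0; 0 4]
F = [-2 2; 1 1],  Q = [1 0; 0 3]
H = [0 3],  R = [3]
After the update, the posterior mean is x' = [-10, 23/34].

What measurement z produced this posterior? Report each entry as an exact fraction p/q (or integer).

x̄ = F·x = [-10, 1]
P̄ = F·P·Fᵀ + Q = [33 0; 0 11]
S = H·P̄·Hᵀ + R = [102]
K = P̄·Hᵀ·S⁻¹ = [0; 11/34]
x' − x̄ = [0, -11/34] = K·y
y = (KᵀK)⁻¹·Kᵀ·(x' − x̄) = [-1]
z = y + H·x̄ = [-1] + [3] = [2]

z = [2]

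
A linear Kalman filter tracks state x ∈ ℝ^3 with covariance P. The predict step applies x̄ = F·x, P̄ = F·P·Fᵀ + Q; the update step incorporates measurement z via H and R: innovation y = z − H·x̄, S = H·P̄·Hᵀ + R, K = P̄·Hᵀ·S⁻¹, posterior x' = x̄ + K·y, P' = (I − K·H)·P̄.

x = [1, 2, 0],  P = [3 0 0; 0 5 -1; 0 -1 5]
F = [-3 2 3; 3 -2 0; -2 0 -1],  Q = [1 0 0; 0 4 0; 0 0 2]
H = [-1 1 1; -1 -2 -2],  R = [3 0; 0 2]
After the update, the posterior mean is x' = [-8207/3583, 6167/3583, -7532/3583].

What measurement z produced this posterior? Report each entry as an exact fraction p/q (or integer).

z = [2, 3]

x̄ = F·x = [1, -1, -2]
P̄ = F·P·Fᵀ + Q = [81 -41 5; -41 51 -20; 5 -20 19]
S = H·P̄·Hᵀ + R = [186 -15; -15 59]
K = P̄·Hᵀ·S⁻¹ = [-2346/3583 -1143/3583; 1311/3583 -942/3583; -133/3583 -216/3583]
x' − x̄ = [-11790/3583, 9750/3583, -366/3583] = K·y
y = (KᵀK)⁻¹·Kᵀ·(x' − x̄) = [6, -2]
z = y + H·x̄ = [6, -2] + [-4, 5] = [2, 3]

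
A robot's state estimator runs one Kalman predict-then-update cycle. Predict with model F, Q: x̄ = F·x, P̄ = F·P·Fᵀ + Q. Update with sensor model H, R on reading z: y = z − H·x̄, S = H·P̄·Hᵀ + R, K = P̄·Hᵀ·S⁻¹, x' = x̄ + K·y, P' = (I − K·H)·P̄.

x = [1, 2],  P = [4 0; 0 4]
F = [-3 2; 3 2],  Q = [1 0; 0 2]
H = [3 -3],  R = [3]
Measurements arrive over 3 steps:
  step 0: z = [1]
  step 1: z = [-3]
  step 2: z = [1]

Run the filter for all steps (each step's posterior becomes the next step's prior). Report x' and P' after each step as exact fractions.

step 0: x̄ = F·x = [1, 7]
step 0: P̄ = F·P·Fᵀ + Q = [53 -20; -20 54]
step 0: y = z − H·x̄ = [19]
step 0: S = H·P̄·Hᵀ + R = [1326]
step 0: K = P̄·Hᵀ·S⁻¹ = [73/442; -37/221]
step 0: x' = x̄ + K·y = [1829/442, 844/221]
step 0: P' = (I − K·H)·P̄ = [7439/442 3683/221; 3683/221 3720/221]
step 1: x̄ = F·x = [-2111/442, 8863/442]
step 1: P̄ = F·P·Fᵀ + Q = [8761/442 -37191/442; -37191/442 185987/442]
step 1: y = z − H·x̄ = [15798/221]
step 1: S = H·P̄·Hᵀ + R = [1211748/221]
step 1: K = P̄·Hᵀ·S⁻¹ = [5744/100979; -111589/403916]
step 1: x' = x̄ + K·y = [-143345/201958, 30623/100979]
step 1: P' = (I − K·H)·P̄ = [420055/201958 408567/201958; 408567/201958 928723/403916]
step 2: x̄ = F·x = [552527/201958, -307543/201958]
step 2: P̄ = F·P·Fᵀ + Q = [937095/201958 -1923049/201958; -1923049/201958 10944661/201958]
step 2: y = z − H·x̄ = [-1189126/100979]
step 2: S = H·P̄·Hᵀ + R = [71078280/100979]
step 2: K = P̄·Hᵀ·S⁻¹ = [25537/423085; -1286771/4738552]
step 2: x' = x̄ + K·y = [1713549/846170, 3968541/2369276]
step 2: P' = (I − K·H)·P̄ = [1756329/846170 341051/169234; 341051/169234 10836199/4738552]

step 0: x' = [1829/442, 844/221], P' = [7439/442 3683/221; 3683/221 3720/221]
step 1: x' = [-143345/201958, 30623/100979], P' = [420055/201958 408567/201958; 408567/201958 928723/403916]
step 2: x' = [1713549/846170, 3968541/2369276], P' = [1756329/846170 341051/169234; 341051/169234 10836199/4738552]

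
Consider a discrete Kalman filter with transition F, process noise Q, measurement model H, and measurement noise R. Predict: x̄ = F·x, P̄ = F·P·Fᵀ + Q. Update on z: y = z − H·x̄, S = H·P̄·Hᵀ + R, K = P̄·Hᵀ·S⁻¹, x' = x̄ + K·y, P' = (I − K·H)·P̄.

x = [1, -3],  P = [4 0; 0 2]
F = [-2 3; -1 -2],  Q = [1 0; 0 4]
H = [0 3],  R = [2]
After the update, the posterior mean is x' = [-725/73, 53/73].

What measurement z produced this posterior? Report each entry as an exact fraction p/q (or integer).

z = [2]

x̄ = F·x = [-11, 5]
P̄ = F·P·Fᵀ + Q = [35 -4; -4 16]
S = H·P̄·Hᵀ + R = [146]
K = P̄·Hᵀ·S⁻¹ = [-6/73; 24/73]
x' − x̄ = [78/73, -312/73] = K·y
y = (KᵀK)⁻¹·Kᵀ·(x' − x̄) = [-13]
z = y + H·x̄ = [-13] + [15] = [2]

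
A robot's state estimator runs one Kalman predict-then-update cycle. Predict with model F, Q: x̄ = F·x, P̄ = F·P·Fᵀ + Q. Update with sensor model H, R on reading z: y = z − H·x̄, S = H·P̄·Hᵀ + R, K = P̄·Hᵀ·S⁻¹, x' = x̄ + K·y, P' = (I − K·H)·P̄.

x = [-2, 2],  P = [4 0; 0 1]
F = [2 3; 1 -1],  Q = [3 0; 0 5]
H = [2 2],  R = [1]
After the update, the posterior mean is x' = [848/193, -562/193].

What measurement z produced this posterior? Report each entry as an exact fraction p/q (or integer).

x̄ = F·x = [2, -4]
P̄ = F·P·Fᵀ + Q = [28 5; 5 10]
S = H·P̄·Hᵀ + R = [193]
K = P̄·Hᵀ·S⁻¹ = [66/193; 30/193]
x' − x̄ = [462/193, 210/193] = K·y
y = (KᵀK)⁻¹·Kᵀ·(x' − x̄) = [7]
z = y + H·x̄ = [7] + [-4] = [3]

z = [3]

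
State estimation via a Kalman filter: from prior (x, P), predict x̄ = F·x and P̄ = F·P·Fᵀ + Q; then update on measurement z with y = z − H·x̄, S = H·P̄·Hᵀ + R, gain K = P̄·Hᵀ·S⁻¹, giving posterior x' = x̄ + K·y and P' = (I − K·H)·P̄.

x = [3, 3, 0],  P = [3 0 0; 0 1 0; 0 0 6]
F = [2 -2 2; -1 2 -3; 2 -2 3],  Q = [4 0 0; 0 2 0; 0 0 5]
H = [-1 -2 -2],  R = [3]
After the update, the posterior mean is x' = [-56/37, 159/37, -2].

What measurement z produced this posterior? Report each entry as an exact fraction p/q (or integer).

z = [-3]

x̄ = F·x = [0, 3, 0]
P̄ = F·P·Fᵀ + Q = [44 -46 52; -46 63 -64; 52 -64 75]
S = H·P̄·Hᵀ + R = [111]
K = P̄·Hᵀ·S⁻¹ = [-56/111; 16/37; -2/3]
x' − x̄ = [-56/37, 48/37, -2] = K·y
y = (KᵀK)⁻¹·Kᵀ·(x' − x̄) = [3]
z = y + H·x̄ = [3] + [-6] = [-3]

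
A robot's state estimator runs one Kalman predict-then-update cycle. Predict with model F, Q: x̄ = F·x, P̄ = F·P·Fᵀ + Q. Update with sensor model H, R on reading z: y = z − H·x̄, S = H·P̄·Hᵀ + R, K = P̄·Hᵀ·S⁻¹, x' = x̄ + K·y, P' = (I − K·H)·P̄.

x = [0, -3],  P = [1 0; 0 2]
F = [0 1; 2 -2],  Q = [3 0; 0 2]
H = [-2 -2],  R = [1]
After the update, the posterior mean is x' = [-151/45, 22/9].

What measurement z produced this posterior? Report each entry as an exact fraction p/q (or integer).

z = [2]

x̄ = F·x = [-3, 6]
P̄ = F·P·Fᵀ + Q = [5 -4; -4 14]
S = H·P̄·Hᵀ + R = [45]
K = P̄·Hᵀ·S⁻¹ = [-2/45; -4/9]
x' − x̄ = [-16/45, -32/9] = K·y
y = (KᵀK)⁻¹·Kᵀ·(x' − x̄) = [8]
z = y + H·x̄ = [8] + [-6] = [2]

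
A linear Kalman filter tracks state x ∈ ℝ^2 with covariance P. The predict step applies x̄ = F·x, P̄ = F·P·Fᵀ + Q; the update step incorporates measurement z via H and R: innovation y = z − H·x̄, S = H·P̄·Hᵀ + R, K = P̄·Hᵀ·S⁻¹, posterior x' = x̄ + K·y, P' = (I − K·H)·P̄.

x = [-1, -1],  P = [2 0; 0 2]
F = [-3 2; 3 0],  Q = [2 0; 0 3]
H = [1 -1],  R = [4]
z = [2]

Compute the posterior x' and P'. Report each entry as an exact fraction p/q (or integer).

x̄ = F·x = [1, -3]
P̄ = F·P·Fᵀ + Q = [28 -18; -18 21]
y = z − H·x̄ = [-2]
S = H·P̄·Hᵀ + R = [89]
K = P̄·Hᵀ·S⁻¹ = [46/89; -39/89]
x' = x̄ + K·y = [-3/89, -189/89]
P' = (I − K·H)·P̄ = [376/89 192/89; 192/89 348/89]

x' = [-3/89, -189/89]
P' = [376/89 192/89; 192/89 348/89]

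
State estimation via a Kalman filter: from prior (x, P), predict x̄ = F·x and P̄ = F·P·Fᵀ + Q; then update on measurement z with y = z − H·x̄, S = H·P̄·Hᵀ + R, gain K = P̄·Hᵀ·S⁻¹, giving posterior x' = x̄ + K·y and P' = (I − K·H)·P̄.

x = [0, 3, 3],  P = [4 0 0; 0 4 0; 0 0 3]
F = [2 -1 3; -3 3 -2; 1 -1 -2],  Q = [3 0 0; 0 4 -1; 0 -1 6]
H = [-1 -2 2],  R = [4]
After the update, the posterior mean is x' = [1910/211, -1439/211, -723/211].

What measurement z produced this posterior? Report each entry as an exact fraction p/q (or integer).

z = [-2]

x̄ = F·x = [6, 3, -9]
P̄ = F·P·Fᵀ + Q = [50 -54 -6; -54 88 -13; -6 -13 26]
S = H·P̄·Hᵀ + R = [422]
K = P̄·Hᵀ·S⁻¹ = [23/211; -74/211; 42/211]
x' − x̄ = [644/211, -2072/211, 1176/211] = K·y
y = (KᵀK)⁻¹·Kᵀ·(x' − x̄) = [28]
z = y + H·x̄ = [28] + [-30] = [-2]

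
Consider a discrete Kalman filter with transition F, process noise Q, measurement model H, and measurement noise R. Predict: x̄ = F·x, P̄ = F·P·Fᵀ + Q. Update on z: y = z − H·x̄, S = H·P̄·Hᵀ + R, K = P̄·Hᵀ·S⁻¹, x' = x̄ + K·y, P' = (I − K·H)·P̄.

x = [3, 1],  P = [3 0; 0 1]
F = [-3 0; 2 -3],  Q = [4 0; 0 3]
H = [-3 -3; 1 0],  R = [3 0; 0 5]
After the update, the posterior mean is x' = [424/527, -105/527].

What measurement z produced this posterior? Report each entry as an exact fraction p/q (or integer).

x̄ = F·x = [-9, 3]
P̄ = F·P·Fᵀ + Q = [31 -18; -18 24]
S = H·P̄·Hᵀ + R = [174 -39; -39 36]
K = P̄·Hᵀ·S⁻¹ = [-65/1581 1291/1581; -150/527 -426/527]
x' − x̄ = [5167/527, -1686/527] = K·y
y = (KᵀK)⁻¹·Kᵀ·(x' − x̄) = [-20, 11]
z = y + H·x̄ = [-20, 11] + [18, -9] = [-2, 2]

z = [-2, 2]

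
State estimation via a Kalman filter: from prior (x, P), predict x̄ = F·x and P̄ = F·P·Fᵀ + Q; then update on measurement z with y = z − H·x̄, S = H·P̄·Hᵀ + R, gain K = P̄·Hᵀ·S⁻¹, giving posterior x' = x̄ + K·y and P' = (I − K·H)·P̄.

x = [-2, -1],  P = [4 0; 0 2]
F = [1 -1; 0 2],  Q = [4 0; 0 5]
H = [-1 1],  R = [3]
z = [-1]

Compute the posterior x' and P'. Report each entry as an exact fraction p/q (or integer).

x̄ = F·x = [-1, -2]
P̄ = F·P·Fᵀ + Q = [10 -4; -4 13]
y = z − H·x̄ = [0]
S = H·P̄·Hᵀ + R = [34]
K = P̄·Hᵀ·S⁻¹ = [-7/17; 1/2]
x' = x̄ + K·y = [-1, -2]
P' = (I − K·H)·P̄ = [72/17 3; 3 9/2]

x' = [-1, -2]
P' = [72/17 3; 3 9/2]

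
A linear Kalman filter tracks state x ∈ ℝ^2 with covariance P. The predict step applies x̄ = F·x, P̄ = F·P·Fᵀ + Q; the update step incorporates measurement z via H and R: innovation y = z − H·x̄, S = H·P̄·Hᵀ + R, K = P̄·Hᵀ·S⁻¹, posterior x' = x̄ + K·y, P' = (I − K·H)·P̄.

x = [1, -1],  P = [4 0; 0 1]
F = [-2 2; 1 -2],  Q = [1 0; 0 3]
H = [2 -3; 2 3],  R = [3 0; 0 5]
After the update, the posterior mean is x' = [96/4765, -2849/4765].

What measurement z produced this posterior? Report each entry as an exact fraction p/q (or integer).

x̄ = F·x = [-4, 3]
P̄ = F·P·Fᵀ + Q = [21 -12; -12 11]
S = H·P̄·Hᵀ + R = [330 -15; -15 44]
K = P̄·Hᵀ·S⁻¹ = [1174/4765 210/953; -791/4765 141/953]
x' − x̄ = [19156/4765, -17144/4765] = K·y
y = (KᵀK)⁻¹·Kᵀ·(x' − x̄) = [19, -3]
z = y + H·x̄ = [19, -3] + [-17, 1] = [2, -2]

z = [2, -2]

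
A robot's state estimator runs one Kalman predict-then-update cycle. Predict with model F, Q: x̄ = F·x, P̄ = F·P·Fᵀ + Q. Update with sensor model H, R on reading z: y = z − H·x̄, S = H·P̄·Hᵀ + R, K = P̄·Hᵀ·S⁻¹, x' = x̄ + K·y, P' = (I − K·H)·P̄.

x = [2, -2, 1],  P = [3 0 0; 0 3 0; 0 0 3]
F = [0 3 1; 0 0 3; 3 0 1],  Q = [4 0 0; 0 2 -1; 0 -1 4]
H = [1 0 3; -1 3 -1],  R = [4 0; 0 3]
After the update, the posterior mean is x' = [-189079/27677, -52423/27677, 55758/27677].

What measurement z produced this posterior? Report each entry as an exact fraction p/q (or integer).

x̄ = F·x = [-5, 3, 7]
P̄ = F·P·Fᵀ + Q = [34 9 3; 9 29 8; 3 8 34]
S = H·P̄·Hᵀ + R = [362 -49; -49 236]
K = P̄·Hᵀ·S⁻¹ = [9658/83031 -1513/83031; 11218/83031 26957/83031; 24143/83031 439/83031]
x' − x̄ = [-50694/27677, -135454/27677, -137981/27677] = K·y
y = (KᵀK)⁻¹·Kᵀ·(x' − x̄) = [-17, -8]
z = y + H·x̄ = [-17, -8] + [16, 7] = [-1, -1]

z = [-1, -1]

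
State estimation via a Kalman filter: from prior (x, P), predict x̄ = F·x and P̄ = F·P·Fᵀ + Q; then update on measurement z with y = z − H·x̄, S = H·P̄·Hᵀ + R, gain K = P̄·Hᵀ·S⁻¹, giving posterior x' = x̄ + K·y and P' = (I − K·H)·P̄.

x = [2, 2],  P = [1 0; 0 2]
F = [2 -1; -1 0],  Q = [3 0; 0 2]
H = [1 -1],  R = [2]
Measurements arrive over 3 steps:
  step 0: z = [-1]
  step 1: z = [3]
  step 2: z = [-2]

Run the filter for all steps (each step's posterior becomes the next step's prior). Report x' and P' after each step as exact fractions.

step 0: x̄ = F·x = [2, -2]
step 0: P̄ = F·P·Fᵀ + Q = [9 -2; -2 3]
step 0: y = z − H·x̄ = [-5]
step 0: S = H·P̄·Hᵀ + R = [18]
step 0: K = P̄·Hᵀ·S⁻¹ = [11/18; -5/18]
step 0: x' = x̄ + K·y = [-19/18, -11/18]
step 0: P' = (I − K·H)·P̄ = [41/18 19/18; 19/18 29/18]
step 1: x̄ = F·x = [-3/2, 19/18]
step 1: P̄ = F·P·Fᵀ + Q = [19/2 -7/2; -7/2 77/18]
step 1: y = z − H·x̄ = [50/9]
step 1: S = H·P̄·Hᵀ + R = [205/9]
step 1: K = P̄·Hᵀ·S⁻¹ = [117/205; -14/41]
step 1: x' = x̄ + K·y = [137/82, -69/82]
step 1: P' = (I − K·H)·P̄ = [853/410 77/82; 77/82 133/82]
step 2: x̄ = F·x = [343/82, -137/82]
step 2: P̄ = F·P·Fᵀ + Q = [3767/410 -1321/410; -1321/410 1673/410]
step 2: y = z − H·x̄ = [-322/41]
step 2: S = H·P̄·Hᵀ + R = [4451/205]
step 2: K = P̄·Hᵀ·S⁻¹ = [2544/4451; -1497/4451]
step 2: x' = x̄ + K·y = [-2723/8902, 8641/8902]
step 2: P' = (I − K·H)·P̄ = [18649/8902 8473/8902; 8473/8902 14461/8902]

step 0: x' = [-19/18, -11/18], P' = [41/18 19/18; 19/18 29/18]
step 1: x' = [137/82, -69/82], P' = [853/410 77/82; 77/82 133/82]
step 2: x' = [-2723/8902, 8641/8902], P' = [18649/8902 8473/8902; 8473/8902 14461/8902]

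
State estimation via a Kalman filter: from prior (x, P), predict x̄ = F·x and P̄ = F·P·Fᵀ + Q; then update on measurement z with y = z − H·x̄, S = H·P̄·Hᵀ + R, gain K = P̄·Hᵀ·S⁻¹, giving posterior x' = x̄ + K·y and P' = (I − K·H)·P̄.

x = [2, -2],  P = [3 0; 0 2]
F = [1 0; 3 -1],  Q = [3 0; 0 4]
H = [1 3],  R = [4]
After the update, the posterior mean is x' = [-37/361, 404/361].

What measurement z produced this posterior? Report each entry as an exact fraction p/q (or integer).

z = [3]

x̄ = F·x = [2, 8]
P̄ = F·P·Fᵀ + Q = [6 9; 9 33]
S = H·P̄·Hᵀ + R = [361]
K = P̄·Hᵀ·S⁻¹ = [33/361; 108/361]
x' − x̄ = [-759/361, -2484/361] = K·y
y = (KᵀK)⁻¹·Kᵀ·(x' − x̄) = [-23]
z = y + H·x̄ = [-23] + [26] = [3]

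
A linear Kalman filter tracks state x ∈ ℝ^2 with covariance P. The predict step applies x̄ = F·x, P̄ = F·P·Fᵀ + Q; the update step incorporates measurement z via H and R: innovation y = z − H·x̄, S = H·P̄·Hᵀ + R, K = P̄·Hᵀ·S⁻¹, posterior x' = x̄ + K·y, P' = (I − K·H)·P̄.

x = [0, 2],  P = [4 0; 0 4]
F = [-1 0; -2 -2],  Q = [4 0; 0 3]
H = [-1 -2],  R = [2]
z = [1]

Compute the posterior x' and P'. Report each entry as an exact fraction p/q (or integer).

x' = [12/13, -1]
P' = [440/91 -16/7; -16/7 11/7]

x̄ = F·x = [0, -4]
P̄ = F·P·Fᵀ + Q = [8 8; 8 35]
y = z − H·x̄ = [-7]
S = H·P̄·Hᵀ + R = [182]
K = P̄·Hᵀ·S⁻¹ = [-12/91; -3/7]
x' = x̄ + K·y = [12/13, -1]
P' = (I − K·H)·P̄ = [440/91 -16/7; -16/7 11/7]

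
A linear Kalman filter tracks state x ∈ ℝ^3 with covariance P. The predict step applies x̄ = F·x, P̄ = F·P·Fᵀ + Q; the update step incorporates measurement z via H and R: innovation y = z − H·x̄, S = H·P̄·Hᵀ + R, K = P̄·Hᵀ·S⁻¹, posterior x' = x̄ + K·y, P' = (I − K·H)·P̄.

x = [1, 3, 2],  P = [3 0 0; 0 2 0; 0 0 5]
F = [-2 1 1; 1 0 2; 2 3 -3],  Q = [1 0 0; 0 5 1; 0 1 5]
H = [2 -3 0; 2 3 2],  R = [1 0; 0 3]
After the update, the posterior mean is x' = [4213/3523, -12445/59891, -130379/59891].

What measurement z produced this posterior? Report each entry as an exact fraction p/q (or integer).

z = [3, -3]

x̄ = F·x = [3, 5, 5]
P̄ = F·P·Fᵀ + Q = [20 4 -21; 4 28 -23; -21 -23 80]
S = H·P̄·Hᵀ + R = [285 -118; -118 259]
K = P̄·Hᵀ·S⁻¹ = [496/3523 362/3523; -14256/59891 4142/59891; 12775/59891 17151/59891]
x' − x̄ = [-6356/3523, -311900/59891, -429834/59891] = K·y
y = (KᵀK)⁻¹·Kᵀ·(x' − x̄) = [12, -34]
z = y + H·x̄ = [12, -34] + [-9, 31] = [3, -3]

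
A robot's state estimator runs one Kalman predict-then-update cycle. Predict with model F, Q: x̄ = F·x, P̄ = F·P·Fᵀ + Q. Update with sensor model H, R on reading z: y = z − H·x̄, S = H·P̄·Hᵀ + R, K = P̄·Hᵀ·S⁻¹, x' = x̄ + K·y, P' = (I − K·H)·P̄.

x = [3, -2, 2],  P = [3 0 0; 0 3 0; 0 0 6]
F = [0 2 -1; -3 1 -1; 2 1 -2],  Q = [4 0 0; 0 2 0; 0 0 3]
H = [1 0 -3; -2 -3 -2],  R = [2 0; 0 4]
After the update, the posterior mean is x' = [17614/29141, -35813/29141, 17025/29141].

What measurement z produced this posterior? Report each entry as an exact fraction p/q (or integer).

z = [-1, 1]

x̄ = F·x = [-6, -13, 0]
P̄ = F·P·Fᵀ + Q = [22 12 18; 12 38 -3; 18 -3 42]
S = H·P̄·Hᵀ + R = [294 217; 217 854]
K = P̄·Hᵀ·S⁻¹ = [-44/4163 -3880/29141; 6654/29141 -885/4163; -9735/29141 -1314/29141]
x' − x̄ = [192460/29141, 343020/29141, 17025/29141] = K·y
y = (KᵀK)⁻¹·Kᵀ·(x' − x̄) = [5, -50]
z = y + H·x̄ = [5, -50] + [-6, 51] = [-1, 1]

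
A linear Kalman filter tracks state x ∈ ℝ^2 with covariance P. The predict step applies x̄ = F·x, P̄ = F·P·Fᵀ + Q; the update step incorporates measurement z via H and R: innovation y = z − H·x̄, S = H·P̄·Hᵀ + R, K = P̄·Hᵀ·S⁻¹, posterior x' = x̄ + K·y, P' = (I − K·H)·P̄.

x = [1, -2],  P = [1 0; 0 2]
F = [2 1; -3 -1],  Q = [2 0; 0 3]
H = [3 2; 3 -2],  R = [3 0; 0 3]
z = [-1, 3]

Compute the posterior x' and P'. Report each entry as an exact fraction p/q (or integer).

x' = [816/2563, -2611/2563]
P' = [408/2563 -24/2563; -24/2563 906/2563]

x̄ = F·x = [0, -1]
P̄ = F·P·Fᵀ + Q = [8 -8; -8 14]
y = z − H·x̄ = [1, 1]
S = H·P̄·Hᵀ + R = [35 16; 16 227]
K = P̄·Hᵀ·S⁻¹ = [392/2563 424/2563; 580/2563 -628/2563]
x' = x̄ + K·y = [816/2563, -2611/2563]
P' = (I − K·H)·P̄ = [408/2563 -24/2563; -24/2563 906/2563]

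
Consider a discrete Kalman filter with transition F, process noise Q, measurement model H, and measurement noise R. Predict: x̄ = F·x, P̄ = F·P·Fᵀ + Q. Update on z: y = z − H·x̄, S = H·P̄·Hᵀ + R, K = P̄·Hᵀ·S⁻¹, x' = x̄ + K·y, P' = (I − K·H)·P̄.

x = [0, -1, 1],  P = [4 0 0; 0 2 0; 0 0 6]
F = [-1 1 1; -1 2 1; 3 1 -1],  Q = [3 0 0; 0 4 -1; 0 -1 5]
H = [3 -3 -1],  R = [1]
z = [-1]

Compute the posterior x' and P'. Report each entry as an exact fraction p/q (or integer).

x' = [-114/137, -83/137, 38/137]
P' = [1694/137 2089/137 -1204/137; 2089/137 2933/137 -2523/137; -1204/137 -2523/137 4009/137]

x̄ = F·x = [0, -1, -2]
P̄ = F·P·Fᵀ + Q = [15 14 -16; 14 22 -15; -16 -15 49]
y = z − H·x̄ = [-6]
S = H·P̄·Hᵀ + R = [137]
K = P̄·Hᵀ·S⁻¹ = [19/137; -9/137; -52/137]
x' = x̄ + K·y = [-114/137, -83/137, 38/137]
P' = (I − K·H)·P̄ = [1694/137 2089/137 -1204/137; 2089/137 2933/137 -2523/137; -1204/137 -2523/137 4009/137]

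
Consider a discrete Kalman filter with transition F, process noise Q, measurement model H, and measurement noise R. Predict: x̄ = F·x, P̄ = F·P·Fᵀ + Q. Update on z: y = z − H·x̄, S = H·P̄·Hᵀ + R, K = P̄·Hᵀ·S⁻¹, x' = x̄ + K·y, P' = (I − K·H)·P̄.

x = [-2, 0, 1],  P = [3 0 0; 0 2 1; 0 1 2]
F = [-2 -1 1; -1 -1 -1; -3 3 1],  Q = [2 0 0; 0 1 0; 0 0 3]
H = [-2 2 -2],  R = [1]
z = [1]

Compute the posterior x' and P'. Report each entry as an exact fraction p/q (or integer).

x̄ = F·x = [5, 1, 7]
P̄ = F·P·Fᵀ + Q = [16 6 16; 6 10 -3; 16 -3 56]
y = z − H·x̄ = [23]
S = H·P̄·Hᵀ + R = [433]
K = P̄·Hᵀ·S⁻¹ = [-52/433; 14/433; -150/433]
x' = x̄ + K·y = [969/433, 755/433, -419/433]
P' = (I − K·H)·P̄ = [4224/433 3326/433 -872/433; 3326/433 4134/433 801/433; -872/433 801/433 1748/433]

x' = [969/433, 755/433, -419/433]
P' = [4224/433 3326/433 -872/433; 3326/433 4134/433 801/433; -872/433 801/433 1748/433]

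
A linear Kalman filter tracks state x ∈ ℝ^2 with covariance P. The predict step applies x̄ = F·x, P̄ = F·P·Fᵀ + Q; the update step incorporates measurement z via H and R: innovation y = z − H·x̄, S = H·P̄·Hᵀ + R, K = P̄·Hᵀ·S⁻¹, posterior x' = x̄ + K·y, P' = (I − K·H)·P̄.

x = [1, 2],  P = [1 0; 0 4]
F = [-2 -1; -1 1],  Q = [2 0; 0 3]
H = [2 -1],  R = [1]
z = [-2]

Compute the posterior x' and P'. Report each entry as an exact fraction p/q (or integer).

x̄ = F·x = [-4, 1]
P̄ = F·P·Fᵀ + Q = [10 -2; -2 8]
y = z − H·x̄ = [7]
S = H·P̄·Hᵀ + R = [57]
K = P̄·Hᵀ·S⁻¹ = [22/57; -4/19]
x' = x̄ + K·y = [-74/57, -9/19]
P' = (I − K·H)·P̄ = [86/57 50/19; 50/19 104/19]

x' = [-74/57, -9/19]
P' = [86/57 50/19; 50/19 104/19]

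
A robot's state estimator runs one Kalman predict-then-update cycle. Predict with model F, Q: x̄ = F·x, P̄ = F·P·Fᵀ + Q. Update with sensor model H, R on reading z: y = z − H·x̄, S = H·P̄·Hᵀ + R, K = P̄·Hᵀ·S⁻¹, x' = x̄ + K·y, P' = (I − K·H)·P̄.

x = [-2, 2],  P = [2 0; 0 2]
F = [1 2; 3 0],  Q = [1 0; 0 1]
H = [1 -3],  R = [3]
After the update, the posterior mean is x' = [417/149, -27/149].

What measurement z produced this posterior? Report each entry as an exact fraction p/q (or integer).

z = [3]

x̄ = F·x = [2, -6]
P̄ = F·P·Fᵀ + Q = [11 6; 6 19]
S = H·P̄·Hᵀ + R = [149]
K = P̄·Hᵀ·S⁻¹ = [-7/149; -51/149]
x' − x̄ = [119/149, 867/149] = K·y
y = (KᵀK)⁻¹·Kᵀ·(x' − x̄) = [-17]
z = y + H·x̄ = [-17] + [20] = [3]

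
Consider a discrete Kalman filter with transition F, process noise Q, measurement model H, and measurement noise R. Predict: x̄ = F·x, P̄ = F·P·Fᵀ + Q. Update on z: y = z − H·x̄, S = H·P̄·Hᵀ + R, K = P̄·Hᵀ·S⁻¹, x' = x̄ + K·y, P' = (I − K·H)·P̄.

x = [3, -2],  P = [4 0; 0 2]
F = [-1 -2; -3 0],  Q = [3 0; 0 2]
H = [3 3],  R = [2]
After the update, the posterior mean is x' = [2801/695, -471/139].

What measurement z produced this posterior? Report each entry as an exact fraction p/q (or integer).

z = [2]

x̄ = F·x = [1, -9]
P̄ = F·P·Fᵀ + Q = [15 12; 12 38]
S = H·P̄·Hᵀ + R = [695]
K = P̄·Hᵀ·S⁻¹ = [81/695; 30/139]
x' − x̄ = [2106/695, 780/139] = K·y
y = (KᵀK)⁻¹·Kᵀ·(x' − x̄) = [26]
z = y + H·x̄ = [26] + [-24] = [2]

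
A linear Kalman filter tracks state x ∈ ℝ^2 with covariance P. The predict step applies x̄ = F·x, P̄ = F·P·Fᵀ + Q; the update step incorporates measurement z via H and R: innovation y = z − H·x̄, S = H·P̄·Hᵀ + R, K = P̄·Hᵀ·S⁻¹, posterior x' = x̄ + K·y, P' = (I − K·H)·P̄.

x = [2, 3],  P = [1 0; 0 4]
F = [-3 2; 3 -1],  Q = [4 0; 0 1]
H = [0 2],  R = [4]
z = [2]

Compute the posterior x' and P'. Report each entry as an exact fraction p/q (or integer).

x' = [34/15, 17/15]
P' = [146/15 -17/15; -17/15 14/15]

x̄ = F·x = [0, 3]
P̄ = F·P·Fᵀ + Q = [29 -17; -17 14]
y = z − H·x̄ = [-4]
S = H·P̄·Hᵀ + R = [60]
K = P̄·Hᵀ·S⁻¹ = [-17/30; 7/15]
x' = x̄ + K·y = [34/15, 17/15]
P' = (I − K·H)·P̄ = [146/15 -17/15; -17/15 14/15]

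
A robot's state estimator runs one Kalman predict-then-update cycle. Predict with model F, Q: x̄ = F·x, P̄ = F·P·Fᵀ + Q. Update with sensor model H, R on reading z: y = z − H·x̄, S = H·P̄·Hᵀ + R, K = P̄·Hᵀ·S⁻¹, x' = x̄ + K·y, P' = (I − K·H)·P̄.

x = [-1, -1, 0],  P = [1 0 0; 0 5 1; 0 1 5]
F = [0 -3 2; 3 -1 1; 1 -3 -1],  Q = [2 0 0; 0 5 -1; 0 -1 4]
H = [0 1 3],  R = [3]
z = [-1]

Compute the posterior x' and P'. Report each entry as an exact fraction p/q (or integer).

x̄ = F·x = [3, -2, 2]
P̄ = F·P·Fᵀ + Q = [55 20 32; 20 22 10; 32 10 61]
y = z − H·x̄ = [-5]
S = H·P̄·Hᵀ + R = [634]
K = P̄·Hᵀ·S⁻¹ = [58/317; 26/317; 193/634]
x' = x̄ + K·y = [661/317, -764/317, 303/634]
P' = (I − K·H)·P̄ = [10707/317 3324/317 -1050/317; 3324/317 5622/317 -1848/317; -1050/317 -1848/317 1425/634]

x' = [661/317, -764/317, 303/634]
P' = [10707/317 3324/317 -1050/317; 3324/317 5622/317 -1848/317; -1050/317 -1848/317 1425/634]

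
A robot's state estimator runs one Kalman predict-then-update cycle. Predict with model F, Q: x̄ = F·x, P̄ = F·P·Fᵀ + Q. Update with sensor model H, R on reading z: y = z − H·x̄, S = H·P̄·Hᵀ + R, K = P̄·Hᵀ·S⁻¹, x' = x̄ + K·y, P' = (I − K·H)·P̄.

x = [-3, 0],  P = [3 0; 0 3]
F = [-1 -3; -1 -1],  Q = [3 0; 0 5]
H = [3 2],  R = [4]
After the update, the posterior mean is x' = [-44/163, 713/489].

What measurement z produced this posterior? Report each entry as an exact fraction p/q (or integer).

x̄ = F·x = [3, 3]
P̄ = F·P·Fᵀ + Q = [33 12; 12 11]
S = H·P̄·Hᵀ + R = [489]
K = P̄·Hᵀ·S⁻¹ = [41/163; 58/489]
x' − x̄ = [-533/163, -754/489] = K·y
y = (KᵀK)⁻¹·Kᵀ·(x' − x̄) = [-13]
z = y + H·x̄ = [-13] + [15] = [2]

z = [2]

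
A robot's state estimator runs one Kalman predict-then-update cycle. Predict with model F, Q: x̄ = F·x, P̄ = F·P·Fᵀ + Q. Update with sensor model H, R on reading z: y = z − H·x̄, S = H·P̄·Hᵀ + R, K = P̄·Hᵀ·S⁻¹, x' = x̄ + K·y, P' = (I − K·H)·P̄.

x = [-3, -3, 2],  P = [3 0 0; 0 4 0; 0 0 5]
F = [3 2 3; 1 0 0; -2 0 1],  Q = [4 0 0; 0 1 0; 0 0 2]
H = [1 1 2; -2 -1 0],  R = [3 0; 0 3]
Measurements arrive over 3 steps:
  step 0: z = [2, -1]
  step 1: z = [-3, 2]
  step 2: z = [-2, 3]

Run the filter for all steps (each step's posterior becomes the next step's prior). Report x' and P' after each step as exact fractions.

step 0: x' = [5327/14023, -2385/14023, 16320/14023], P' = [13417/14023 -8600/14023 -772/14023; -8600/14023 44189/28046 -19181/28046; -772/14023 -19181/28046 31679/28046]
step 1: x' = [-11979330/16022113, -2244363/16022113, -13223028/16022113], P' = [13993939/16022113 -8208182/16022113 -1396978/16022113; -8208182/16022113 21821770/16022113 -8827099/16022113; -1396978/16022113 -8827099/16022113 16108573/16022113]
step 2: x' = [-27709505/16690027, -3363409/33380054, -32864135/367180594], P' = [334820549/383870621 -195224173/383870621 -34419455/383870621; -195224173/383870621 1031049109/767741242 -413303347/767741242; -34419455/383870621 -413303347/767741242 8407125065/8445153662]

step 0: x̄ = F·x = [-9, -3, 8]
step 0: P̄ = F·P·Fᵀ + Q = [92 9 -3; 9 4 -6; -3 -6 19]
step 0: y = z − H·x̄ = [-2, -22]
step 0: S = H·P̄·Hᵀ + R = [157 -191; -191 411]
step 0: K = P̄·Hᵀ·S⁻¹ = [1091/14023 -6078/14023; -3791/28046 -3263/28046; 14211/28046 7423/28046]
step 0: x' = x̄ + K·y = [5327/14023, -2385/14023, 16320/14023]
step 0: P' = (I − K·H)·P̄ = [13417/14023 -8600/14023 -772/14023; -8600/14023 44189/28046 -19181/28046; -772/14023 -19181/28046 31679/28046]
step 1: x̄ = F·x = [60171/14023, 5327/14023, 5666/14023]
step 1: P̄ = F·P·Fᵀ + Q = [351193/28046 20735/14023 -30897/28046; 20735/14023 27440/14023 -27606/14023; -30897/28046 -27606/14023 201283/28046]
step 1: y = z − H·x̄ = [-118899/14023, 153715/14023]
step 1: S = H·P̄·Hᵀ + R = [1033847/28046 -323832/14023; -323832/14023 854835/14023]
step 1: K = P̄·Hᵀ·S⁻¹ = [997267/16022113 -6593232/16022113; -1346870/16022113 -1801802/16022113; 7331023/16022113 3873685/16022113]
step 1: x' = x̄ + K·y = [-11979330/16022113, -2244363/16022113, -13223028/16022113]
step 1: P' = (I − K·H)·P̄ = [13993939/16022113 -8208182/16022113 -1396978/16022113; -8208182/16022113 21821770/16022113 -8827099/16022113; -1396978/16022113 -8827099/16022113 16108573/16022113]
step 2: x̄ = F·x = [-80095800/16022113, -11979330/16022113, 10735632/16022113]
step 2: P̄ = F·P·Fᵀ + Q = [192729164/16022113 21374519/16022113 -16268451/16022113; 21374519/16022113 30016052/16022113 -29384856/16022113; -16268451/16022113 -29384856/16022113 109716467/16022113]
step 2: y = z − H·x̄ = [38559640/16022113, -124104591/16022113]
step 2: S = H·P̄·Hᵀ + R = [569813233/16022113 -355754421/16022113; -355754421/16022113 934497123/16022113]
step 2: K = P̄·Hᵀ·S⁻¹ = [23585822/383870621 -158138975/383870621; -62001977/767741242 -83384139/767741242; 3836895101/8445153662 183660389/767741242]
step 2: x' = x̄ + K·y = [-27709505/16690027, -3363409/33380054, -32864135/367180594]
step 2: P' = (I − K·H)·P̄ = [334820549/383870621 -195224173/383870621 -34419455/383870621; -195224173/383870621 1031049109/767741242 -413303347/767741242; -34419455/383870621 -413303347/767741242 8407125065/8445153662]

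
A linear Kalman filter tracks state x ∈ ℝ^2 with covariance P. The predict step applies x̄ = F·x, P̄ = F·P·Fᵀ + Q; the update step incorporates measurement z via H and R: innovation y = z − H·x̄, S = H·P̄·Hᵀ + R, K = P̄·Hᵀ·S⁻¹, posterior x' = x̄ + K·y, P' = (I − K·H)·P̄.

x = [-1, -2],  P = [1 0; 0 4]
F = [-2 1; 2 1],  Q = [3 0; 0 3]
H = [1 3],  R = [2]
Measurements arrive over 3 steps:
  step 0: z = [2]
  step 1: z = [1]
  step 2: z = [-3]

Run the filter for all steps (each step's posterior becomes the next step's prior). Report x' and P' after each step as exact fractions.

step 0: x̄ = F·x = [0, -4]
step 0: P̄ = F·P·Fᵀ + Q = [11 0; 0 11]
step 0: y = z − H·x̄ = [14]
step 0: S = H·P̄·Hᵀ + R = [112]
step 0: K = P̄·Hᵀ·S⁻¹ = [11/112; 33/112]
step 0: x' = x̄ + K·y = [11/8, 1/8]
step 0: P' = (I − K·H)·P̄ = [1111/112 -363/112; -363/112 143/112]
step 1: x̄ = F·x = [-21/8, 23/8]
step 1: P̄ = F·P·Fᵀ + Q = [6375/112 -4301/112; -4301/112 3471/112]
step 1: y = z − H·x̄ = [-5]
step 1: S = H·P̄·Hᵀ + R = [752/7]
step 1: K = P̄·Hᵀ·S⁻¹ = [-51/94; 191/376]
step 1: x' = x̄ + K·y = [33/376, 63/188]
step 1: P' = (I − K·H)·P̄ = [19023/752 -6613/752; -6613/752 2459/752]
step 2: x̄ = F·x = [15/94, 24/47]
step 2: P̄ = F·P·Fᵀ + Q = [107259/752 -73633/752; -73633/752 54355/752]
step 2: y = z − H·x̄ = [-441/94]
step 2: S = H·P̄·Hᵀ + R = [9760/47]
step 2: K = P̄·Hᵀ·S⁻¹ = [-2841/3904; 11179/19520]
step 2: x' = x̄ + K·y = [27903/7808, -84957/39040]
step 2: P' = (I − K·H)·P̄ = [255021/7808 -88795/7808; -88795/7808 162897/39040]

step 0: x' = [11/8, 1/8], P' = [1111/112 -363/112; -363/112 143/112]
step 1: x' = [33/376, 63/188], P' = [19023/752 -6613/752; -6613/752 2459/752]
step 2: x' = [27903/7808, -84957/39040], P' = [255021/7808 -88795/7808; -88795/7808 162897/39040]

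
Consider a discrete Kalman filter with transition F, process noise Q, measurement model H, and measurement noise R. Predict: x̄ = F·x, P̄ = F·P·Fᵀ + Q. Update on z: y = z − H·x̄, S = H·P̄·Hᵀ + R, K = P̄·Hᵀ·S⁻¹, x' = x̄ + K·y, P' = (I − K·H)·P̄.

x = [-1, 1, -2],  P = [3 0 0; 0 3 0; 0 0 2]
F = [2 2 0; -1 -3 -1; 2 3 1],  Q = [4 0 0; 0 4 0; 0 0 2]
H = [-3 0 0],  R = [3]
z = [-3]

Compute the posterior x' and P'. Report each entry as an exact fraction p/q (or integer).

x' = [84/85, -72/85, 1/17]
P' = [28/85 -24/85 6/17; -24/85 1332/85 -163/17; 6/17 -163/17 191/17]

x̄ = F·x = [0, 0, -1]
P̄ = F·P·Fᵀ + Q = [28 -24 30; -24 36 -35; 30 -35 43]
y = z − H·x̄ = [-3]
S = H·P̄·Hᵀ + R = [255]
K = P̄·Hᵀ·S⁻¹ = [-28/85; 24/85; -6/17]
x' = x̄ + K·y = [84/85, -72/85, 1/17]
P' = (I − K·H)·P̄ = [28/85 -24/85 6/17; -24/85 1332/85 -163/17; 6/17 -163/17 191/17]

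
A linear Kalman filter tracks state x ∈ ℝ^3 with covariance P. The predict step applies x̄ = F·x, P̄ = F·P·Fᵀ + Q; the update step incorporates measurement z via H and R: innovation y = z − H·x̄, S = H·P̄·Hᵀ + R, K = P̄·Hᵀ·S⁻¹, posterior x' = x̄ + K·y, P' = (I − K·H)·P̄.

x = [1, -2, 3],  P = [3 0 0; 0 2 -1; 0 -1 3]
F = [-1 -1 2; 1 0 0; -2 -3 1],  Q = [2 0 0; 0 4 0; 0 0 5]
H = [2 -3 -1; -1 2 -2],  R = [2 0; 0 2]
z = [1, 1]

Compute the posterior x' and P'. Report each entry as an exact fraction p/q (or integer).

x̄ = F·x = [7, 1, 7]
P̄ = F·P·Fᵀ + Q = [23 -3 25; -3 7 -6; 25 -6 44]
y = z − H·x̄ = [-3, 20]
S = H·P̄·Hᵀ + R = [101 -120; -120 389]
K = P̄·Hᵀ·S⁻¹ = [2190/24889 -4379/24889; -4689/24889 409/24889; -5664/24889 -9745/24889]
x' = x̄ + K·y = [80073/24889, 47136/24889, -3685/24889]
P' = (I − K·H)·P̄ = [160806/24889 98314/24889 22290/24889; 98314/24889 63893/24889 14327/24889; 22290/24889 14327/24889 12927/24889]

x' = [80073/24889, 47136/24889, -3685/24889]
P' = [160806/24889 98314/24889 22290/24889; 98314/24889 63893/24889 14327/24889; 22290/24889 14327/24889 12927/24889]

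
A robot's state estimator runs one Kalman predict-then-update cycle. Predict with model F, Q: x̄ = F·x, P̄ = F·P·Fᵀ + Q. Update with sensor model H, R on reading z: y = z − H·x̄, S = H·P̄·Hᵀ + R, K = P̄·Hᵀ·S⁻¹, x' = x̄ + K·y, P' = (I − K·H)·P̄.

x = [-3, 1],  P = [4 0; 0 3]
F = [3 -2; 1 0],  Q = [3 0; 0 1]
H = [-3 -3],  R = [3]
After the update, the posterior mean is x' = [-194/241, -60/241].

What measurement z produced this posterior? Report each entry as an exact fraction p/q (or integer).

x̄ = F·x = [-11, -3]
P̄ = F·P·Fᵀ + Q = [51 12; 12 5]
S = H·P̄·Hᵀ + R = [723]
K = P̄·Hᵀ·S⁻¹ = [-63/241; -17/241]
x' − x̄ = [2457/241, 663/241] = K·y
y = (KᵀK)⁻¹·Kᵀ·(x' − x̄) = [-39]
z = y + H·x̄ = [-39] + [42] = [3]

z = [3]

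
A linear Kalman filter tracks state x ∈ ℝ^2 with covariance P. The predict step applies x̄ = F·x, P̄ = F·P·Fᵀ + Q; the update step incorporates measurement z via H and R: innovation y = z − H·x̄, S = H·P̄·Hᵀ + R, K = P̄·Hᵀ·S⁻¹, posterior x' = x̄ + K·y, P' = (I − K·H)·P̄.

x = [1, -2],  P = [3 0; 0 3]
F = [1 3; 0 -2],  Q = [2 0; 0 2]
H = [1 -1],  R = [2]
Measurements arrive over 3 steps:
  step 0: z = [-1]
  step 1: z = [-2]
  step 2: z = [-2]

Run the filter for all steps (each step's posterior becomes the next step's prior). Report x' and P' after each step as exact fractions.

step 0: x̄ = F·x = [-5, 4]
step 0: P̄ = F·P·Fᵀ + Q = [32 -18; -18 14]
step 0: y = z − H·x̄ = [8]
step 0: S = H·P̄·Hᵀ + R = [84]
step 0: K = P̄·Hᵀ·S⁻¹ = [25/42; -8/21]
step 0: x' = x̄ + K·y = [-5/21, 20/21]
step 0: P' = (I − K·H)·P̄ = [47/21 22/21; 22/21 38/21]
step 1: x̄ = F·x = [55/21, -40/21]
step 1: P̄ = F·P·Fᵀ + Q = [563/21 -272/21; -272/21 194/21]
step 1: y = z − H·x̄ = [-137/21]
step 1: S = H·P̄·Hᵀ + R = [1343/21]
step 1: K = P̄·Hᵀ·S⁻¹ = [835/1343; -466/1343]
step 1: x' = x̄ + K·y = [-1930/1343, 482/1343]
step 1: P' = (I − K·H)·P̄ = [2804/1343 1134/1343; 1134/1343 2066/1343]
step 2: x̄ = F·x = [-484/1343, -964/1343]
step 2: P̄ = F·P·Fᵀ + Q = [30888/1343 -14664/1343; -14664/1343 10950/1343]
step 2: y = z − H·x̄ = [-3166/1343]
step 2: S = H·P̄·Hᵀ + R = [73852/1343]
step 2: K = P̄·Hᵀ·S⁻¹ = [11388/18463; -12807/36926]
step 2: x' = x̄ + K·y = [-33500/18463, 1843/18463]
step 2: P' = (I − K·H)·P̄ = [38376/18463 15600/18463; 15600/18463 28407/18463]

step 0: x' = [-5/21, 20/21], P' = [47/21 22/21; 22/21 38/21]
step 1: x' = [-1930/1343, 482/1343], P' = [2804/1343 1134/1343; 1134/1343 2066/1343]
step 2: x' = [-33500/18463, 1843/18463], P' = [38376/18463 15600/18463; 15600/18463 28407/18463]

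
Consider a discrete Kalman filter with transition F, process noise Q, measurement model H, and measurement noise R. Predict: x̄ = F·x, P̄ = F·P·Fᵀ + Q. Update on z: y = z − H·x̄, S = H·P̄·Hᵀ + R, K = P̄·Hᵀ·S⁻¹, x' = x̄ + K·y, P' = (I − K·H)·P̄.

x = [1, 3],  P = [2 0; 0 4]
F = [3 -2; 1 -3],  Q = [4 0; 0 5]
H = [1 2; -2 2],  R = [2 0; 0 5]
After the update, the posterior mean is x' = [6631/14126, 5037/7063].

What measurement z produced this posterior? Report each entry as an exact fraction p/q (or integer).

z = [2, 1]

x̄ = F·x = [-3, -8]
P̄ = F·P·Fᵀ + Q = [38 30; 30 43]
S = H·P̄·Hᵀ + R = [332 36; 36 89]
K = P̄·Hᵀ·S⁻¹ = [4649/14126 -2210/7063; 2347/7063 1114/7063]
x' − x̄ = [49009/14126, 61541/7063] = K·y
y = (KᵀK)⁻¹·Kᵀ·(x' − x̄) = [21, 11]
z = y + H·x̄ = [21, 11] + [-19, -10] = [2, 1]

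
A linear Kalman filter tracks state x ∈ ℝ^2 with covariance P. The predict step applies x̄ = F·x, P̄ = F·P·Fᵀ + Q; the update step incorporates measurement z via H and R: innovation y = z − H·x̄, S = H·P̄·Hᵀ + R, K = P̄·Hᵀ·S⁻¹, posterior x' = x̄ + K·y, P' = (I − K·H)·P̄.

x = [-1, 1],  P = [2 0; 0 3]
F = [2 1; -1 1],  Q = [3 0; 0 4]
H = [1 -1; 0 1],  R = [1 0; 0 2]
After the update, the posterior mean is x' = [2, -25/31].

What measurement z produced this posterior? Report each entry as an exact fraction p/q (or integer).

z = [3, -1]

x̄ = F·x = [-1, 2]
P̄ = F·P·Fᵀ + Q = [14 -1; -1 9]
S = H·P̄·Hᵀ + R = [26 -10; -10 11]
K = P̄·Hᵀ·S⁻¹ = [5/6 2/3; -10/93 67/93]
x' − x̄ = [3, -87/31] = K·y
y = (KᵀK)⁻¹·Kᵀ·(x' − x̄) = [6, -3]
z = y + H·x̄ = [6, -3] + [-3, 2] = [3, -1]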